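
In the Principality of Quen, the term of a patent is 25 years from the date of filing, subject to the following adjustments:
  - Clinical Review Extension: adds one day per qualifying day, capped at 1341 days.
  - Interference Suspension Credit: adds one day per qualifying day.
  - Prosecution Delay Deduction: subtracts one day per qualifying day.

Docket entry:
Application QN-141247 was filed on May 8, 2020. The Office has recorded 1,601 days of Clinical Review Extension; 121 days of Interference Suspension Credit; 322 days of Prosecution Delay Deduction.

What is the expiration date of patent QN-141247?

2048-06-21

Base term: filing date + 25 years → 8 May 2045.
Clinical Review Extension: 1601 days claimed exceeds the 1341-day cap, so +1341 days → 8 January 2049.
Interference Suspension Credit: +121 days → 9 May 2049.
Prosecution Delay Deduction: −322 days → 21 June 2048.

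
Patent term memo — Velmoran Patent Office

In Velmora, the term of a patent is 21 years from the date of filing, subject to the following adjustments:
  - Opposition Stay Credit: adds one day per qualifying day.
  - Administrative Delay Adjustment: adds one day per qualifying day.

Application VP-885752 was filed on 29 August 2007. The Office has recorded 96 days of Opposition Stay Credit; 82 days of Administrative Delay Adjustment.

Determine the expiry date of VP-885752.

Base term: filing date + 21 years → 29 August 2028.
Opposition Stay Credit: +96 days → 3 December 2028.
Administrative Delay Adjustment: +82 days → 23 February 2029.

February 23, 2029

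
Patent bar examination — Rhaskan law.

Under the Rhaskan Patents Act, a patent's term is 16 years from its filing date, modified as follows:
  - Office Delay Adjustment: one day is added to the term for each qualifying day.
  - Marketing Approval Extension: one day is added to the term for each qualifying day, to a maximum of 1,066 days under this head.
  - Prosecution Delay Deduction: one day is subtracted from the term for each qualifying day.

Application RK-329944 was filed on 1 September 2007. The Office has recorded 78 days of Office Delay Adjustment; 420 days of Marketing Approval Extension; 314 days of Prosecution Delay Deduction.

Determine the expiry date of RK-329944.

Base term: filing date + 16 years → 1 September 2023.
Office Delay Adjustment: +78 days → 18 November 2023.
Marketing Approval Extension: 420 days (within the 1066-day cap) → +420 days → 11 January 2025.
Prosecution Delay Deduction: −314 days → 3 March 2024.

March 3, 2024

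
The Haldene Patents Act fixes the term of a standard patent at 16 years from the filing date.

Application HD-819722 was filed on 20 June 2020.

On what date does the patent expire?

June 20, 2036

Filing date + 16 years → 20 June 2036.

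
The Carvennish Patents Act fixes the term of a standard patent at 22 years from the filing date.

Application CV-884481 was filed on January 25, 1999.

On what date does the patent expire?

January 25, 2021

Filing date + 22 years → 25 January 2021.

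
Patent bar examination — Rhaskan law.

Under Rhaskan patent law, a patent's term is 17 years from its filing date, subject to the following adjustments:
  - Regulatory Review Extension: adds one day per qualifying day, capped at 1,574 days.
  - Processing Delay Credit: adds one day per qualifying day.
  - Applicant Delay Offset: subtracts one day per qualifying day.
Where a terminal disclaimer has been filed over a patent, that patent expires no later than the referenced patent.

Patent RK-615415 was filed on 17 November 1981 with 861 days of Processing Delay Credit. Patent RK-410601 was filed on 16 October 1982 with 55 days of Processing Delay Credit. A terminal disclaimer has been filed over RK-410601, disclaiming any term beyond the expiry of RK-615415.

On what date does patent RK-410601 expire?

1999-12-10

Natural term of RK-410601:
  Base: filing + 17 years → 16 October 1999.
  Processing Delay Credit: +55 days → 10 December 1999.
Expiry of referenced patent RK-615415:
  Base: filing + 17 years → 17 November 1998.
  Processing Delay Credit: +861 days → 27 March 2001.
Terminal disclaimer: RK-410601 expires on the earlier of 10 December 1999 and 27 March 2001.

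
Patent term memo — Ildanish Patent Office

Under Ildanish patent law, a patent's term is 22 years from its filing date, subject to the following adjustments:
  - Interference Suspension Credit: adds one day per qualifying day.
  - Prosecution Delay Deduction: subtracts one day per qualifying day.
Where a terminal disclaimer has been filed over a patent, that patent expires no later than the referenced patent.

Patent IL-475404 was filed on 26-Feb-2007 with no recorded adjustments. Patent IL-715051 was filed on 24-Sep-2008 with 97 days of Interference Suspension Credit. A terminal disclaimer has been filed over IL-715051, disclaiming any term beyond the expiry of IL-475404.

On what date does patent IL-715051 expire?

Natural term of IL-715051:
  Base: filing + 22 years → 24 September 2030.
  Interference Suspension Credit: +97 days → 30 December 2030.
Expiry of referenced patent IL-475404:
  Base: filing + 22 years → 26 February 2029.
Terminal disclaimer: IL-715051 expires on the earlier of 30 December 2030 and 26 February 2029.

2029-02-26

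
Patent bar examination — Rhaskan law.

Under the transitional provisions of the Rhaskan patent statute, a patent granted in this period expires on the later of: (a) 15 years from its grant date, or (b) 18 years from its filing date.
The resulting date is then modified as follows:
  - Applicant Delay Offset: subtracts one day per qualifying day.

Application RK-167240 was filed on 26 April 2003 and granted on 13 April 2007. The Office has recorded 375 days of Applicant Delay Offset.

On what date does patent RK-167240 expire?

2021-04-03

(a) grant + 15 years → 13 April 2022.
(b) filing + 18 years → 26 April 2021.
Later of the two: 13 April 2022.
Applicant Delay Offset: −375 days → 3 April 2021.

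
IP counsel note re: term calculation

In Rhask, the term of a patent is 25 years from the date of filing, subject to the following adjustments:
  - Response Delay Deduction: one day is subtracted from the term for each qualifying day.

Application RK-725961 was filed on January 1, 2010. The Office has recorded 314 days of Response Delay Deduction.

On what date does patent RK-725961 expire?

Base term: filing date + 25 years → 1 January 2035.
Response Delay Deduction: −314 days → 21 February 2034.

February 21, 2034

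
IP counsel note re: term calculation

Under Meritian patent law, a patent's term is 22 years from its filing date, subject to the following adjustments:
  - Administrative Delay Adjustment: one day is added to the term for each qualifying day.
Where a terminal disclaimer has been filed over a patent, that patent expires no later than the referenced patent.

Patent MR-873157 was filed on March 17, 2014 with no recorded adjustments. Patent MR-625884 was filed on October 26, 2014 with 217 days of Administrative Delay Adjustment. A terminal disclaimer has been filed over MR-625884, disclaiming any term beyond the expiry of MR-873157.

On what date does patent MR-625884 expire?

Natural term of MR-625884:
  Base: filing + 22 years → 26 October 2036.
  Administrative Delay Adjustment: +217 days → 31 May 2037.
Expiry of referenced patent MR-873157:
  Base: filing + 22 years → 17 March 2036.
Terminal disclaimer: MR-625884 expires on the earlier of 31 May 2037 and 17 March 2036.

2036-03-17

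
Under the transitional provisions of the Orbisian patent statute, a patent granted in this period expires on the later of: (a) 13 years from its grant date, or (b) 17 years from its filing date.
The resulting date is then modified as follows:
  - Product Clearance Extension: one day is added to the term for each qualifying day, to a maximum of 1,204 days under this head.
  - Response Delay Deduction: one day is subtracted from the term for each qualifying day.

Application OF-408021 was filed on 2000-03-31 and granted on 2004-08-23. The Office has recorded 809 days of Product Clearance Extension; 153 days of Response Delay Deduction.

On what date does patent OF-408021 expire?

June 10, 2019

(a) grant + 13 years → 23 August 2017.
(b) filing + 17 years → 31 March 2017.
Later of the two: 23 August 2017.
Product Clearance Extension: 809 days (within the 1204-day cap) → +809 days → 10 November 2019.
Response Delay Deduction: −153 days → 10 June 2019.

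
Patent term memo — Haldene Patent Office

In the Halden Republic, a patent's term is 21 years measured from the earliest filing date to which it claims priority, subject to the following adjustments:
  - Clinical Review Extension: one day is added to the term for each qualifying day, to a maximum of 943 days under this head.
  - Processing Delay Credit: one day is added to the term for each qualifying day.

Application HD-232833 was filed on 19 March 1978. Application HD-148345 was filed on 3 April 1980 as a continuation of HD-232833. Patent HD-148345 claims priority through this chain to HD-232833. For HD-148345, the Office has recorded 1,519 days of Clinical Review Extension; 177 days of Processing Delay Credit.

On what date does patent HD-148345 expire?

Earliest priority filing: 19 March 1978.
Base term: 19 March 1978 + 21 years → 19 March 1999.
Clinical Review Extension: 1519 days claimed exceeds the 943-day cap, so +943 days → 17 October 2001.
Processing Delay Credit: +177 days → 12 April 2002.

2002-04-12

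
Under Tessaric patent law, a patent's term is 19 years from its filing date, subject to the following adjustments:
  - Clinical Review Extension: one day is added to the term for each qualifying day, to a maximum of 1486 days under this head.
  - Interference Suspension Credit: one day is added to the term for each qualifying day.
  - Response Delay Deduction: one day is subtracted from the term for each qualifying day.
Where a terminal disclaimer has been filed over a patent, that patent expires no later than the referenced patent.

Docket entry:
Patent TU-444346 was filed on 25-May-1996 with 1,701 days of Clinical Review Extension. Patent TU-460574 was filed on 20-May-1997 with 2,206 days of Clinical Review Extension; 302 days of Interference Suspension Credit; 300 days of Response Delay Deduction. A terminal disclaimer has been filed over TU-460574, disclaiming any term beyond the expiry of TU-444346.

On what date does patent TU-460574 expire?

Natural term of TU-460574:
  Base: filing + 19 years → 20 May 2016.
  Clinical Review Extension: 2206 days claimed exceeds the 1486-day cap, so +1486 days → 14 June 2020.
  Interference Suspension Credit: +302 days → 12 April 2021.
  Response Delay Deduction: −300 days → 16 June 2020.
Expiry of referenced patent TU-444346:
  Base: filing + 19 years → 25 May 2015.
  Clinical Review Extension: 1701 days claimed exceeds the 1486-day cap, so +1486 days → 19 June 2019.
Terminal disclaimer: TU-460574 expires on the earlier of 16 June 2020 and 19 June 2019.

June 19, 2019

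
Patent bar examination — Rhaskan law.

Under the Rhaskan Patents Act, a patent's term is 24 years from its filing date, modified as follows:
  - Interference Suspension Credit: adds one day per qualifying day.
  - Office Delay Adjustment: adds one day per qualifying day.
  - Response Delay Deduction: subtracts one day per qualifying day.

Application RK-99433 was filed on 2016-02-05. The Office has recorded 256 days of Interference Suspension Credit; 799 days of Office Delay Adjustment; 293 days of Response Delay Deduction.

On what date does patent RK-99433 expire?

2042-03-08

Base term: filing date + 24 years → 5 February 2040.
Interference Suspension Credit: +256 days → 18 October 2040.
Office Delay Adjustment: +799 days → 26 December 2042.
Response Delay Deduction: −293 days → 8 March 2042.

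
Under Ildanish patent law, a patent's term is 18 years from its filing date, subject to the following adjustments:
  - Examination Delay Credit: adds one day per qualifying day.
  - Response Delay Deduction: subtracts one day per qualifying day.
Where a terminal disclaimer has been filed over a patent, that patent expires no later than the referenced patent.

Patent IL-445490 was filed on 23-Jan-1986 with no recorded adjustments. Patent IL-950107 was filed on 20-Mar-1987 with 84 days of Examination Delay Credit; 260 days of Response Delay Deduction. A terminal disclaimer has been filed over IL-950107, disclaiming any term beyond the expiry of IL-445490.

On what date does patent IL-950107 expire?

2004-01-23

Natural term of IL-950107:
  Base: filing + 18 years → 20 March 2005.
  Examination Delay Credit: +84 days → 12 June 2005.
  Response Delay Deduction: −260 days → 25 September 2004.
Expiry of referenced patent IL-445490:
  Base: filing + 18 years → 23 January 2004.
Terminal disclaimer: IL-950107 expires on the earlier of 25 September 2004 and 23 January 2004.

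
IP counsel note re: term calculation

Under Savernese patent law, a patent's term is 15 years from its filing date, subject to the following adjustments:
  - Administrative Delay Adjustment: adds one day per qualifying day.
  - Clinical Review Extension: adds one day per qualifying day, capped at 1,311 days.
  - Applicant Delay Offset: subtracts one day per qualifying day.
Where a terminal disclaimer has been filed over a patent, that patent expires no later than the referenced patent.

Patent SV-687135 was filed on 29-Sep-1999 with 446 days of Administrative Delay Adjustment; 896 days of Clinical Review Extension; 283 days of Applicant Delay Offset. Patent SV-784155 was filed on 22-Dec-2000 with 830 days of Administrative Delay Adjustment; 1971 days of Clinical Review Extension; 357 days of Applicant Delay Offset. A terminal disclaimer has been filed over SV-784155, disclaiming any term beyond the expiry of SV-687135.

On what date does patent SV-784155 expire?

Natural term of SV-784155:
  Base: filing + 15 years → 22 December 2015.
  Administrative Delay Adjustment: +830 days → 31 March 2018.
  Clinical Review Extension: 1971 days claimed exceeds the 1311-day cap, so +1311 days → 1 November 2021.
  Applicant Delay Offset: −357 days → 9 November 2020.
Expiry of referenced patent SV-687135:
  Base: filing + 15 years → 29 September 2014.
  Administrative Delay Adjustment: +446 days → 19 December 2015.
  Clinical Review Extension: 896 days (within the 1311-day cap) → +896 days → 2 June 2018.
  Applicant Delay Offset: −283 days → 23 August 2017.
Terminal disclaimer: SV-784155 expires on the earlier of 9 November 2020 and 23 August 2017.

August 23, 2017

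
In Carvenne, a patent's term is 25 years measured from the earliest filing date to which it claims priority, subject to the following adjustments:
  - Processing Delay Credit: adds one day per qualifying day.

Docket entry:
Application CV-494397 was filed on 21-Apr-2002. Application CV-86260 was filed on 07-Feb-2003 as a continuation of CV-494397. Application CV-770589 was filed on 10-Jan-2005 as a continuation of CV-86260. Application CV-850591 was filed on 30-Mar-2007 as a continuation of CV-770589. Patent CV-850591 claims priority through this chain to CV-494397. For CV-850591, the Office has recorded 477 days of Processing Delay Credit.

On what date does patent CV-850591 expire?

Earliest priority filing: 21 April 2002.
Base term: 21 April 2002 + 25 years → 21 April 2027.
Processing Delay Credit: +477 days → 10 August 2028.

August 10, 2028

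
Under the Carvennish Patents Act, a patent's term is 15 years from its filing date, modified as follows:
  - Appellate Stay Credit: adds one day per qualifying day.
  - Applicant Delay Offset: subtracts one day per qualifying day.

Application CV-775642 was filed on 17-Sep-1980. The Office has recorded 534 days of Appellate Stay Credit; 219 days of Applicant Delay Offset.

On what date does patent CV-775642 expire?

Base term: filing date + 15 years → 17 September 1995.
Appellate Stay Credit: +534 days → 4 March 1997.
Applicant Delay Offset: −219 days → 28 July 1996.

July 28, 1996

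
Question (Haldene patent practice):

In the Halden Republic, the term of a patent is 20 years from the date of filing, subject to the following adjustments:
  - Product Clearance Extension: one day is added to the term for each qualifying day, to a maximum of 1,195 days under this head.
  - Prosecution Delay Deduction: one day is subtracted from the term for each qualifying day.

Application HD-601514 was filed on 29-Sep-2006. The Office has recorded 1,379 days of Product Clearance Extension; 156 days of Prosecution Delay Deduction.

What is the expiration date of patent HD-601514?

Base term: filing date + 20 years → 29 September 2026.
Product Clearance Extension: 1379 days claimed exceeds the 1195-day cap, so +1195 days → 6 January 2030.
Prosecution Delay Deduction: −156 days → 3 August 2029.

August 3, 2029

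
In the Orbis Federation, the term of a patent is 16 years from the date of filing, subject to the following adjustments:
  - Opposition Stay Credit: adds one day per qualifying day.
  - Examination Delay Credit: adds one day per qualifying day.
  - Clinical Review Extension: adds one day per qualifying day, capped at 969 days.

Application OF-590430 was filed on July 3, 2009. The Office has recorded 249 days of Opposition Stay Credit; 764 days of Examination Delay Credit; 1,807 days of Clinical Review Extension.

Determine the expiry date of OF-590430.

December 6, 2030

Base term: filing date + 16 years → 3 July 2025.
Opposition Stay Credit: +249 days → 9 March 2026.
Examination Delay Credit: +764 days → 11 April 2028.
Clinical Review Extension: 1807 days claimed exceeds the 969-day cap, so +969 days → 6 December 2030.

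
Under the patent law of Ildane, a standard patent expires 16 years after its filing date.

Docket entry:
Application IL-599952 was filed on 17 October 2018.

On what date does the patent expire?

Filing date + 16 years → 17 October 2034.

October 17, 2034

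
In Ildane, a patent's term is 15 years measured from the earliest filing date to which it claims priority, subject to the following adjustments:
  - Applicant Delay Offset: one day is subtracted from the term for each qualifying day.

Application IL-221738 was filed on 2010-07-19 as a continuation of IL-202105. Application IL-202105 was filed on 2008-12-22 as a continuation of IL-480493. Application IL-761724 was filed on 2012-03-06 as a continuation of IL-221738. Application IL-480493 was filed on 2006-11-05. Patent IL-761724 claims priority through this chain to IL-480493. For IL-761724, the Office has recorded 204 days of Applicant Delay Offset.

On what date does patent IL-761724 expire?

2021-04-15

Earliest priority filing: 5 November 2006.
Base term: 5 November 2006 + 15 years → 5 November 2021.
Applicant Delay Offset: −204 days → 15 April 2021.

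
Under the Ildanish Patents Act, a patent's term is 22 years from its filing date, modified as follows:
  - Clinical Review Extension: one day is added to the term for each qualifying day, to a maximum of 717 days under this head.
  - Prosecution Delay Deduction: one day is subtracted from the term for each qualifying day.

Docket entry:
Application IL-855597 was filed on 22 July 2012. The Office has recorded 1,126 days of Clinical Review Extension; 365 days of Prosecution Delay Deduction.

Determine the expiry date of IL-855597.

July 9, 2035

Base term: filing date + 22 years → 22 July 2034.
Clinical Review Extension: 1126 days claimed exceeds the 717-day cap, so +717 days → 8 July 2036.
Prosecution Delay Deduction: −365 days → 9 July 2035.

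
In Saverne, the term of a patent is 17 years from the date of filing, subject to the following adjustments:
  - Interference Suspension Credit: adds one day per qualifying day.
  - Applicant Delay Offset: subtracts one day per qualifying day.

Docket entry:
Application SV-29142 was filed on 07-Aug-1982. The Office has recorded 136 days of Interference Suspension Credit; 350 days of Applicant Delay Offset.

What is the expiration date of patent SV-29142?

January 5, 1999

Base term: filing date + 17 years → 7 August 1999.
Interference Suspension Credit: +136 days → 21 December 1999.
Applicant Delay Offset: −350 days → 5 January 1999.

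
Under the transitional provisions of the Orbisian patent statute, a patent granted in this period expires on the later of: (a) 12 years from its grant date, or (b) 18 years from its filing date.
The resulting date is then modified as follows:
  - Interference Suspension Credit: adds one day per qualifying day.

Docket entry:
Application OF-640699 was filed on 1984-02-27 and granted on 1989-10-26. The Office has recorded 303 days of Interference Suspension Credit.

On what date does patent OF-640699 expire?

(a) grant + 12 years → 26 October 2001.
(b) filing + 18 years → 27 February 2002.
Later of the two: 27 February 2002.
Interference Suspension Credit: +303 days → 27 December 2002.

December 27, 2002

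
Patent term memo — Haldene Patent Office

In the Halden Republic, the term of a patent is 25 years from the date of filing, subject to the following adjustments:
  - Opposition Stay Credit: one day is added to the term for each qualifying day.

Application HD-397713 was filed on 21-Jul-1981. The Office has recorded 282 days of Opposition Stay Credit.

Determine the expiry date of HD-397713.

Base term: filing date + 25 years → 21 July 2006.
Opposition Stay Credit: +282 days → 29 April 2007.

2007-04-29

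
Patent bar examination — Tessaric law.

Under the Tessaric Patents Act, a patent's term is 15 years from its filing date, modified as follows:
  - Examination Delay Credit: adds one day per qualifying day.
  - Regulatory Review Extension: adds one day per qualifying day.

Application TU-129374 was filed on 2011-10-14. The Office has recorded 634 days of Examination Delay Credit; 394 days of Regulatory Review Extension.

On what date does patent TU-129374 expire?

August 7, 2029

Base term: filing date + 15 years → 14 October 2026.
Examination Delay Credit: +634 days → 9 July 2028.
Regulatory Review Extension: +394 days → 7 August 2029.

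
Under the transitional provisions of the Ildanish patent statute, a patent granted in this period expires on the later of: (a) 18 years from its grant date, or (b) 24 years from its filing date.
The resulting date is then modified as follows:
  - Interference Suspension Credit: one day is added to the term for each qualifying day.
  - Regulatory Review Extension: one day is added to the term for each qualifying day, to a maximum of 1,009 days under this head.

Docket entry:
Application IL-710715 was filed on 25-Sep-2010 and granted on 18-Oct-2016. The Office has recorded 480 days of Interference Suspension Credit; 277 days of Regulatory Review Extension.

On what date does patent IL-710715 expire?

(a) grant + 18 years → 18 October 2034.
(b) filing + 24 years → 25 September 2034.
Later of the two: 18 October 2034.
Interference Suspension Credit: +480 days → 10 February 2036.
Regulatory Review Extension: 277 days (within the 1009-day cap) → +277 days → 13 November 2036.

November 13, 2036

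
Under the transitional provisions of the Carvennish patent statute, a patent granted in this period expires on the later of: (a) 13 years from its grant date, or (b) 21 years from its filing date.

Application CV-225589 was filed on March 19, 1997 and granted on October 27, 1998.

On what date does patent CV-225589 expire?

(a) grant + 13 years → 27 October 2011.
(b) filing + 21 years → 19 March 2018.
Later of the two: 19 March 2018.

2018-03-19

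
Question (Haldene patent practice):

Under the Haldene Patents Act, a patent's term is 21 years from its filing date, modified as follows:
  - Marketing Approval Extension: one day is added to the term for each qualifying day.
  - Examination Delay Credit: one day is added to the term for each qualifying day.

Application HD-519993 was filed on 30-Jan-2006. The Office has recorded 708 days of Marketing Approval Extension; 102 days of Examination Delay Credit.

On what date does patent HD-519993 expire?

2029-04-19

Base term: filing date + 21 years → 30 January 2027.
Marketing Approval Extension: +708 days → 7 January 2029.
Examination Delay Credit: +102 days → 19 April 2029.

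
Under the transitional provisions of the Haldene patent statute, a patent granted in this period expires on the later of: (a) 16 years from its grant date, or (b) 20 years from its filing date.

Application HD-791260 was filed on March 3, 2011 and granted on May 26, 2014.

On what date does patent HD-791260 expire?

(a) grant + 16 years → 26 May 2030.
(b) filing + 20 years → 3 March 2031.
Later of the two: 3 March 2031.

2031-03-03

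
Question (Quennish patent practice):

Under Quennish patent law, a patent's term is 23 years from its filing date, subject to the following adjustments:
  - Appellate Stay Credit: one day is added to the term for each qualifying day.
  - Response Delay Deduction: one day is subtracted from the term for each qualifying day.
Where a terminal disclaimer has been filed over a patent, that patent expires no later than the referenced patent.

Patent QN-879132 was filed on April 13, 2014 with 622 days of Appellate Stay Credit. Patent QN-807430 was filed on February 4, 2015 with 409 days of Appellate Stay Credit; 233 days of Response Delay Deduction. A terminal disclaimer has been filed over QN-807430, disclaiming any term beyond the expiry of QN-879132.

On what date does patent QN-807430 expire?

July 30, 2038

Natural term of QN-807430:
  Base: filing + 23 years → 4 February 2038.
  Appellate Stay Credit: +409 days → 20 March 2039.
  Response Delay Deduction: −233 days → 30 July 2038.
Expiry of referenced patent QN-879132:
  Base: filing + 23 years → 13 April 2037.
  Appellate Stay Credit: +622 days → 26 December 2038.
Terminal disclaimer: QN-807430 expires on the earlier of 30 July 2038 and 26 December 2038.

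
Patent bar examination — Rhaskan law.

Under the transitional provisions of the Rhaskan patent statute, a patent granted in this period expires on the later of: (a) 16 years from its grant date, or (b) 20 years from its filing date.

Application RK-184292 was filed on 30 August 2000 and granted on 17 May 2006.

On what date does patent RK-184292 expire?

2022-05-17

(a) grant + 16 years → 17 May 2022.
(b) filing + 20 years → 30 August 2020.
Later of the two: 17 May 2022.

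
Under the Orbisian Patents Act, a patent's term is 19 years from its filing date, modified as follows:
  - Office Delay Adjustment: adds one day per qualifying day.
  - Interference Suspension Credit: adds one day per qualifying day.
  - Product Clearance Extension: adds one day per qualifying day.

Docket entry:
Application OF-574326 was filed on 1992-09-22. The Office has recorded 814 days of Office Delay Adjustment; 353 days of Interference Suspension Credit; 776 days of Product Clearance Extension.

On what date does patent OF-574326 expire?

Base term: filing date + 19 years → 22 September 2011.
Office Delay Adjustment: +814 days → 14 December 2013.
Interference Suspension Credit: +353 days → 2 December 2014.
Product Clearance Extension: +776 days → 16 January 2017.

2017-01-16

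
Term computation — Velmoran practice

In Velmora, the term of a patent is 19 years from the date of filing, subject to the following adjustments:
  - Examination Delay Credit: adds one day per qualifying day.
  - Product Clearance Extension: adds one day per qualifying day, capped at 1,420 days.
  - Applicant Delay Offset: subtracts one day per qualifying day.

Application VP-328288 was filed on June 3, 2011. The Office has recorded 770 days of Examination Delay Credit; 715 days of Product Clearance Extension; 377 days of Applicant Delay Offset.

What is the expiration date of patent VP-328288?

June 15, 2033

Base term: filing date + 19 years → 3 June 2030.
Examination Delay Credit: +770 days → 12 July 2032.
Product Clearance Extension: 715 days (within the 1420-day cap) → +715 days → 27 June 2034.
Applicant Delay Offset: −377 days → 15 June 2033.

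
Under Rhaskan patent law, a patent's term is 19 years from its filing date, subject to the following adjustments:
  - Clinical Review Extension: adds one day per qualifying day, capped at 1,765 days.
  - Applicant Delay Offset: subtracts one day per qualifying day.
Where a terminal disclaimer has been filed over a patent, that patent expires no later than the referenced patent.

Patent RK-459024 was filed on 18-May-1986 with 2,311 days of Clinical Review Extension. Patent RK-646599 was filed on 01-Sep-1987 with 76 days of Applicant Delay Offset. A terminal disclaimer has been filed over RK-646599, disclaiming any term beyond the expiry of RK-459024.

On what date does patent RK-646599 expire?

Natural term of RK-646599:
  Base: filing + 19 years → 1 September 2006.
  Applicant Delay Offset: −76 days → 17 June 2006.
Expiry of referenced patent RK-459024:
  Base: filing + 19 years → 18 May 2005.
  Clinical Review Extension: 2311 days claimed exceeds the 1765-day cap, so +1765 days → 18 March 2010.
Terminal disclaimer: RK-646599 expires on the earlier of 17 June 2006 and 18 March 2010.

June 17, 2006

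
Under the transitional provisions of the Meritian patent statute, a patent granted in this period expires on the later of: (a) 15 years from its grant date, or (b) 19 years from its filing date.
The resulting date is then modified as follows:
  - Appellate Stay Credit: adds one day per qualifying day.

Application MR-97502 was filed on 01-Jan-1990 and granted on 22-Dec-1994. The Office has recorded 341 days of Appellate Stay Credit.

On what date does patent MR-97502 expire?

2010-11-28

(a) grant + 15 years → 22 December 2009.
(b) filing + 19 years → 1 January 2009.
Later of the two: 22 December 2009.
Appellate Stay Credit: +341 days → 28 November 2010.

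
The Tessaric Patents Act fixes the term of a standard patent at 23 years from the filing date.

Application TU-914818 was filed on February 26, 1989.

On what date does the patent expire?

February 26, 2012

Filing date + 23 years → 26 February 2012.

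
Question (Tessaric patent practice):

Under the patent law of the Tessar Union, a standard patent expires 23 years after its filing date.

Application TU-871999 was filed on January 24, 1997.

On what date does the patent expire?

Filing date + 23 years → 24 January 2020.

January 24, 2020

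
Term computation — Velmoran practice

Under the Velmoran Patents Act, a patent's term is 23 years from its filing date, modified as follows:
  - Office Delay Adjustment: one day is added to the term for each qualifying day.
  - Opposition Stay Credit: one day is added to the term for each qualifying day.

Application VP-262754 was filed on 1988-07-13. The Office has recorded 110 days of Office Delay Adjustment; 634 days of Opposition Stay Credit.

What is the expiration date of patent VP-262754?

Base term: filing date + 23 years → 13 July 2011.
Office Delay Adjustment: +110 days → 31 October 2011.
Opposition Stay Credit: +634 days → 26 July 2013.

2013-07-26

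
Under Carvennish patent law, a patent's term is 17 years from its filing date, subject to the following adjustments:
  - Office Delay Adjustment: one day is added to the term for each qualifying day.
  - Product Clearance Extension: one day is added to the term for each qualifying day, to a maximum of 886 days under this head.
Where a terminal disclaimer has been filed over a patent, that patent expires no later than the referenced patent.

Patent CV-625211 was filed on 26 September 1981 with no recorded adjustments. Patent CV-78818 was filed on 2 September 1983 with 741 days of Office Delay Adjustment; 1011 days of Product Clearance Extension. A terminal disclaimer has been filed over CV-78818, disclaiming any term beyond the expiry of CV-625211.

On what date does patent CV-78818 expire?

Natural term of CV-78818:
  Base: filing + 17 years → 2 September 2000.
  Office Delay Adjustment: +741 days → 13 September 2002.
  Product Clearance Extension: 1011 days claimed exceeds the 886-day cap, so +886 days → 15 February 2005.
Expiry of referenced patent CV-625211:
  Base: filing + 17 years → 26 September 1998.
Terminal disclaimer: CV-78818 expires on the earlier of 15 February 2005 and 26 September 1998.

1998-09-26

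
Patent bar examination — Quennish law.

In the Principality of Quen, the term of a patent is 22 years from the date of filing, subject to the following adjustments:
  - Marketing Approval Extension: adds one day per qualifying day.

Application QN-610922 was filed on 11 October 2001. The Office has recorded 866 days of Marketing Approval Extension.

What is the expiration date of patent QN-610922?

Base term: filing date + 22 years → 11 October 2023.
Marketing Approval Extension: +866 days → 23 February 2026.

2026-02-23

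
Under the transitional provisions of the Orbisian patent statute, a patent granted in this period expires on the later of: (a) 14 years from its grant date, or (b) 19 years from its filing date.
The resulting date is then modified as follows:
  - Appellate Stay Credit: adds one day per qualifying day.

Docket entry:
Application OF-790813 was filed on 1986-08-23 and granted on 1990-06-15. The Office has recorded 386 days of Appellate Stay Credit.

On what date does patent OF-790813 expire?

(a) grant + 14 years → 15 June 2004.
(b) filing + 19 years → 23 August 2005.
Later of the two: 23 August 2005.
Appellate Stay Credit: +386 days → 13 September 2006.

2006-09-13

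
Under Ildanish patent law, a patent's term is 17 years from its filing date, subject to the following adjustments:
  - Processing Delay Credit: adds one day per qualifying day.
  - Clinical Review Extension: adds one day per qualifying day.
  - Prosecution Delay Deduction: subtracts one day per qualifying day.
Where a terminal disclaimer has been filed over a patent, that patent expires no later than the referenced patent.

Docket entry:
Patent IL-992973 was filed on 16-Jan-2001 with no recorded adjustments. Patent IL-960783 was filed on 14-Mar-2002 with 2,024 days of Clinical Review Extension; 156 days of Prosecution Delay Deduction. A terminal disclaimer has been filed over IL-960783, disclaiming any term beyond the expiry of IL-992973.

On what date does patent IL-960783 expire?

2018-01-16

Natural term of IL-960783:
  Base: filing + 17 years → 14 March 2019.
  Clinical Review Extension: +2024 days → 27 September 2024.
  Prosecution Delay Deduction: −156 days → 24 April 2024.
Expiry of referenced patent IL-992973:
  Base: filing + 17 years → 16 January 2018.
Terminal disclaimer: IL-960783 expires on the earlier of 24 April 2024 and 16 January 2018.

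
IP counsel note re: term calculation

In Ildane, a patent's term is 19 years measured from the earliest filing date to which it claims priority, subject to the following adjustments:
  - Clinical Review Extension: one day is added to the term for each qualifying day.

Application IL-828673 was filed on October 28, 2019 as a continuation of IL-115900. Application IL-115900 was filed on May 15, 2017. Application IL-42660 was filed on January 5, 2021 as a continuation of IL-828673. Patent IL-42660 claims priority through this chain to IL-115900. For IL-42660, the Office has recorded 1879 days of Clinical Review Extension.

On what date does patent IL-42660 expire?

Earliest priority filing: 15 May 2017.
Base term: 15 May 2017 + 19 years → 15 May 2036.
Clinical Review Extension: +1879 days → 7 July 2041.

July 7, 2041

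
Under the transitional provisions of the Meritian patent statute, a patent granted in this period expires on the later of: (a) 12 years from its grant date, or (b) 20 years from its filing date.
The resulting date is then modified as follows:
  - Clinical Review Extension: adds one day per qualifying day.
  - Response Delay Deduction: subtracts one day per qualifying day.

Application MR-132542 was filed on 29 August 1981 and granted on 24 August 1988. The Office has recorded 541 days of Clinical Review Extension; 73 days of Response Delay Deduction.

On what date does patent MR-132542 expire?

(a) grant + 12 years → 24 August 2000.
(b) filing + 20 years → 29 August 2001.
Later of the two: 29 August 2001.
Clinical Review Extension: +541 days → 21 February 2003.
Response Delay Deduction: −73 days → 10 December 2002.

December 10, 2002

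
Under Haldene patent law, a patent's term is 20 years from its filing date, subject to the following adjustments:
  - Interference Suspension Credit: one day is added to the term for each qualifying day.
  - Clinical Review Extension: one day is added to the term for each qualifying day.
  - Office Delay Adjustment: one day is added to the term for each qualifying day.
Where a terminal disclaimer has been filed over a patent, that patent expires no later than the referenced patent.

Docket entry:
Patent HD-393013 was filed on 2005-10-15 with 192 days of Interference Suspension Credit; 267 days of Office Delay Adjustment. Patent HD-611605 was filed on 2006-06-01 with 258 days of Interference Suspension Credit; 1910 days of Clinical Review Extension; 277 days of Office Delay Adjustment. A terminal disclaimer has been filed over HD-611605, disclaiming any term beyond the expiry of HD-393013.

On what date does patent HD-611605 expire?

2027-01-17

Natural term of HD-611605:
  Base: filing + 20 years → 1 June 2026.
  Interference Suspension Credit: +258 days → 14 February 2027.
  Clinical Review Extension: +1910 days → 8 May 2032.
  Office Delay Adjustment: +277 days → 9 February 2033.
Expiry of referenced patent HD-393013:
  Base: filing + 20 years → 15 October 2025.
  Interference Suspension Credit: +192 days → 25 April 2026.
  Office Delay Adjustment: +267 days → 17 January 2027.
Terminal disclaimer: HD-611605 expires on the earlier of 9 February 2033 and 17 January 2027.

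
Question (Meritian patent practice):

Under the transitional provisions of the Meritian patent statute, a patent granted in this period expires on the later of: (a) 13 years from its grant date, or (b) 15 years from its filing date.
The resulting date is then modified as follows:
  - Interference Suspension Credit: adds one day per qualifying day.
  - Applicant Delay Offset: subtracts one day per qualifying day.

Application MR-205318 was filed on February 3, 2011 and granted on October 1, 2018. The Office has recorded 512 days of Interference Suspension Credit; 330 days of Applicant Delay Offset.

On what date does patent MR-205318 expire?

2032-03-31

(a) grant + 13 years → 1 October 2031.
(b) filing + 15 years → 3 February 2026.
Later of the two: 1 October 2031.
Interference Suspension Credit: +512 days → 24 February 2033.
Applicant Delay Offset: −330 days → 31 March 2032.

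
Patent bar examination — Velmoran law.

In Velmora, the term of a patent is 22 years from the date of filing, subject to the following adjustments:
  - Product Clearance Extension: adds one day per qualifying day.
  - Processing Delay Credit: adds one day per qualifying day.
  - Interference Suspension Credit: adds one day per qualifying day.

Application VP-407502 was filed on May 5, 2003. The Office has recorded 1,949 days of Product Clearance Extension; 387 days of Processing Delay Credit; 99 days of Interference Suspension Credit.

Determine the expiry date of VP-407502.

2032-01-04

Base term: filing date + 22 years → 5 May 2025.
Product Clearance Extension: +1949 days → 5 September 2030.
Processing Delay Credit: +387 days → 27 September 2031.
Interference Suspension Credit: +99 days → 4 January 2032.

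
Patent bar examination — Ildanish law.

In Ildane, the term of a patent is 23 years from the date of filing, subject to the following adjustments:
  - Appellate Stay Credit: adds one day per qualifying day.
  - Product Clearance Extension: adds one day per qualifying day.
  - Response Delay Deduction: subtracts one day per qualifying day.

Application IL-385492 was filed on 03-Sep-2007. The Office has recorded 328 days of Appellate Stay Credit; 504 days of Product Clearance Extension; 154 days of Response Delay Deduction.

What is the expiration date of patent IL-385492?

2032-07-12

Base term: filing date + 23 years → 3 September 2030.
Appellate Stay Credit: +328 days → 28 July 2031.
Product Clearance Extension: +504 days → 13 December 2032.
Response Delay Deduction: −154 days → 12 July 2032.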